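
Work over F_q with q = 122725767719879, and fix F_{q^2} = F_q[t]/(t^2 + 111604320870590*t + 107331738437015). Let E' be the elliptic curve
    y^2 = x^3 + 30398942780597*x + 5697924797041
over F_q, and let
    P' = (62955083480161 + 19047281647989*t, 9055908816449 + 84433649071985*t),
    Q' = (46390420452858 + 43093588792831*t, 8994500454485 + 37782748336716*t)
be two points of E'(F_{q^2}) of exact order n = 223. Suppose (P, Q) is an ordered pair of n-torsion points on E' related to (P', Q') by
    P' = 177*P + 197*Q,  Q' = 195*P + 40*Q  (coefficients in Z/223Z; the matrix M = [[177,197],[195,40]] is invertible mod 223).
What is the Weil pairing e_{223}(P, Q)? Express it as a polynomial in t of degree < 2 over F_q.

The 223-Weil pairing on E[223] over F_{122725767719879} is alternating-bilinear: e_{223}(P',Q') = e_{223}(P,Q)^det(M).
So e_{223}(P,Q) = e_{223}(P',Q')^{159}, since 108*159 = 1 mod 223.
8-bit Miller (11011111) on E'/F_{122725767719879} with a'=30398942780597, b'=5697924797041: accumulate tangent/chord ratios at Q'+S and P'+S'.
The quotient is 376300056165 + 100525165292686*t.
Raise to 159: e(P,Q) = 40723689490698 + 98925494914493*t in mu_{223}.

40723689490698 + 98925494914493*t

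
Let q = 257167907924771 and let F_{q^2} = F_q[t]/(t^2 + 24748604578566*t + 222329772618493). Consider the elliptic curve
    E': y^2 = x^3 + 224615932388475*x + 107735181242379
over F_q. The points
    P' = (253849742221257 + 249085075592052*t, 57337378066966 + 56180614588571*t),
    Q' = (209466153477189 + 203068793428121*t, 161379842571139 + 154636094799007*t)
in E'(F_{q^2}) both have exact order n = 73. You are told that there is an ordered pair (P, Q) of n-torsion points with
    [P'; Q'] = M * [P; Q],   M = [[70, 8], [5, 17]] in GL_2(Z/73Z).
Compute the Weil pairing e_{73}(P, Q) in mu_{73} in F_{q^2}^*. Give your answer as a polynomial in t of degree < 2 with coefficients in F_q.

94800515034900 + 230490521621324*t

e_{73} is bilinear + alternating on E[73], so e_{73}(70*P + 8*Q, 5*P + 17*Q) = e_{73}(P,Q)^(70*17-8*5).
det(M) mod 73 = 55; its inverse in (Z/73)^* is 4 (check: 55*4 mod 73 = 1).
Double-and-add over 1001001: 7-1 doublings, 3-1 additions; each step l_{T,T}/v_{2T} or l_{T,P'}/v at Q'+S for random S.
e_{73}(P',Q') = 251308096130357 + 55717652090002*t.
Hence e(P,Q) = 94800515034900 + 230490521621324*t in F_{257167907924771^2}^*.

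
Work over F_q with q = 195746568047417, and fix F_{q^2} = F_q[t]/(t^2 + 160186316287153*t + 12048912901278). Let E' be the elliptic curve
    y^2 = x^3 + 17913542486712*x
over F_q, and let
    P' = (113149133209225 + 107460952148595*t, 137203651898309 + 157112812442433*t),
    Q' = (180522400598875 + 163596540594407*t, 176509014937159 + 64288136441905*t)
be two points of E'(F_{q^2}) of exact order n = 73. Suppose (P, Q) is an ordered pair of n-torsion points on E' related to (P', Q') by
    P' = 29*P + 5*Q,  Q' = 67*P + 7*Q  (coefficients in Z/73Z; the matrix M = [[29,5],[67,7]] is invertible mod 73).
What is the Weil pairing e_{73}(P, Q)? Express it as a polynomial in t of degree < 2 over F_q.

e_{73}(aP+bQ,cP+dQ) = e_{73}(P,Q)^(ad-bc); with (a,b,c,d)=(29,5,67,7) this gives the det-73 law.
29*7 - 5*67 = -132; reduced mod 73: det = 14, inverse 47.
Double-and-add over 1001001: 7-1 doublings, 3-1 additions; each step l_{T,T}/v_{2T} or l_{T,P'}/v at Q'+S for random S.
The quotient is 27193603613762 + 42099147841790*t.
Raise to 47: e(P,Q) = 128231846062574 + 145954078543319*t in mu_{73}.

128231846062574 + 145954078543319*t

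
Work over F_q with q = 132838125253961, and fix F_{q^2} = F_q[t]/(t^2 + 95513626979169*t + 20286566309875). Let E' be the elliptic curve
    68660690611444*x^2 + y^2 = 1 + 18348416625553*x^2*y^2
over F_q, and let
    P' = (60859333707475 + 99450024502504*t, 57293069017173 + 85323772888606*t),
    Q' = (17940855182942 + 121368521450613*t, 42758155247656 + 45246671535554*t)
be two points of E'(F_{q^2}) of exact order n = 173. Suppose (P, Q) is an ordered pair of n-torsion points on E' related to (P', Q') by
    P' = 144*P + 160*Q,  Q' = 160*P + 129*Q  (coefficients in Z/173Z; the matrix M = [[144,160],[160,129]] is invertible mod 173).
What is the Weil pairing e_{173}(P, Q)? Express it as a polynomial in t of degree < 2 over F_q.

e_{173} is bilinear + alternating on E[173], so e_{173}(144*P + 160*Q, 160*P + 129*Q) = e_{173}(P,Q)^(144*129-160*160).
det(M) mod 173 = 69; its inverse in (Z/173)^* is 168 (check: 69*168 mod 173 = 1).
Edwards a_E,d_E -> Montgomery A=87375518342998,B=43091592157650 -> Weierstrass 5097843142007,93978583074545 via alpha=125199955584467,beta=45787599809963.
n = 173 = (10101101)_2 (8 bits, wt 5); accumulate f_{173,P'}(Q'+S)/f_{173,P'}(S) along the 7-step ladder.
Result: e(P',Q') = 34827694079611 + 108656620272628*t.
e_{173}(P,Q) = (34827694079611 + 108656620272628*t)^{168} = 120500256583234 + 97314984418307*t.

120500256583234 + 97314984418307*t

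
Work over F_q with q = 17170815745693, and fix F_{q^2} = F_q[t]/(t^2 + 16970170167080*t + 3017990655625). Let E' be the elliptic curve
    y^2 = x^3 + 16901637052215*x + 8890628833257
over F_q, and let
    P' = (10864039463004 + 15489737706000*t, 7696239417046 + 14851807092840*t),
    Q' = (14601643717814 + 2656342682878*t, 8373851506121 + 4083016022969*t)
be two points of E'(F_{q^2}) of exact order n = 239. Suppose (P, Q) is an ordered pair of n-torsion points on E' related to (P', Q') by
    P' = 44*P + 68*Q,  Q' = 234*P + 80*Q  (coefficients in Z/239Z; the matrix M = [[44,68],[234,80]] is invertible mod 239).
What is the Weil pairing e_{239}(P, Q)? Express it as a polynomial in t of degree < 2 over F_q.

The 239-Weil pairing on E[239] over F_{17170815745693} is alternating-bilinear: e_{239}(P',Q') = e_{239}(P,Q)^det(M).
det M = 44*80 - 68*234 = -12392 = 36 (mod 239); 36^{-1} = 166 (mod 239).
8-bit Miller (11101111) on E'/F_{17170815745693} with a'=16901637052215, b'=8890628833257: accumulate tangent/chord ratios at Q'+S and P'+S'.
Miller gives e_{239}(P',Q') = 8255664315357 + 250664357477*t in F_{17170815745693^2}.
Raise to 166: e(P,Q) = 12920874578102 + 1284207876748*t in mu_{239}.

12920874578102 + 1284207876748*t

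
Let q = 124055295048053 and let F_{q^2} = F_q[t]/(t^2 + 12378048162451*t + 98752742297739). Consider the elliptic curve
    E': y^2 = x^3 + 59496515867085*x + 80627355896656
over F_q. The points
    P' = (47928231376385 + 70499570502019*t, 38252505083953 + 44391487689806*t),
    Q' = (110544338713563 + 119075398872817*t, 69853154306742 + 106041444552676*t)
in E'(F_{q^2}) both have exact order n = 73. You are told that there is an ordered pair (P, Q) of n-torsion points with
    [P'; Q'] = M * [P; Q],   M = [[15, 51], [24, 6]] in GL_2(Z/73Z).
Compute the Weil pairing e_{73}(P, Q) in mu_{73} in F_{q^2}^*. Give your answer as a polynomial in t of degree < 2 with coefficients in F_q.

110237742259072 + 120640705920828*t

Alternating bilinearity on E[73] (values in mu_{73} in F_{124055295048053^2}) gives e(P',Q') = e(P,Q)^det(M).
Inverting 34 mod 73: 58. Thus e_{73}(P,Q) = e(P',Q')^{58}.
n = 73 = (1001001)_2 (7 bits, wt 3); accumulate f_{73,P'}(Q'+S)/f_{73,P'}(S) along the 6-step ladder.
e_{73}(P',Q') = 1391343594537 + 90006902196862*t.
e_{73}(P,Q) = (1391343594537 + 90006902196862*t)^{58} = 110237742259072 + 120640705920828*t.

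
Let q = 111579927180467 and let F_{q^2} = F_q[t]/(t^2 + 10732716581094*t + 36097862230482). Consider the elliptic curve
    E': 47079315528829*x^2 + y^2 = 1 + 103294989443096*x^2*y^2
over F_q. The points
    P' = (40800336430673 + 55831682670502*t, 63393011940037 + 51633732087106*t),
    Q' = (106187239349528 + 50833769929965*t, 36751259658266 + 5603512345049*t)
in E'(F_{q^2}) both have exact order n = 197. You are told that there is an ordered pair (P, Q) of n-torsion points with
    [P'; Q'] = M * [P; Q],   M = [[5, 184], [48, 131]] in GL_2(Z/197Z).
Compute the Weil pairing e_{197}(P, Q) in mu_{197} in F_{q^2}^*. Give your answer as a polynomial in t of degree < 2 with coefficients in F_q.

89772908549064 + 83140606269423*t

e_{197}(aP+bQ,cP+dQ) = e_{197}(P,Q)^(ad-bc); with (a,b,c,d)=(5,184,48,131) this gives the det-197 law.
det M = 5*131 - 184*48 = -8177 = 97 (mod 197); 97^{-1} = 65 (mod 197).
Map (x,y)_Ed via u=(1+y)/(1-y), v=(1+y)/((1-y)x) to Montgomery A=26280398959293,B=17349293350294; then to (a',b')=(70507220619790,21190483458563).
Double-and-add over 11000101: 8-1 doublings, 4-1 additions; each step l_{T,T}/v_{2T} or l_{T,P'}/v at Q'+S for random S.
e_{197}(P',Q') = 40628670885592 + 21263424180949*t.
Hence e(P,Q) = 89772908549064 + 83140606269423*t in F_{111579927180467^2}^*.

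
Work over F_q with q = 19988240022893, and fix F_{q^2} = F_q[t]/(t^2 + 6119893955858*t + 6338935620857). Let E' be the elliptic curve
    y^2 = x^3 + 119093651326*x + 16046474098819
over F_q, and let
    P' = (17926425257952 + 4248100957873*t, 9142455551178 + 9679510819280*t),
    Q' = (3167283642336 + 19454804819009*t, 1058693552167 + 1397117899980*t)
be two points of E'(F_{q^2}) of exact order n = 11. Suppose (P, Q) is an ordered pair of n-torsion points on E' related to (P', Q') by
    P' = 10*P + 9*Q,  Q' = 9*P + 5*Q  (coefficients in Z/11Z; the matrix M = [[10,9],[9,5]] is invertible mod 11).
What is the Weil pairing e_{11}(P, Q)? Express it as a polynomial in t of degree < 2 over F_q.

The 11-Weil pairing on E[11] over F_{19988240022893} is alternating-bilinear: e_{11}(P',Q') = e_{11}(P,Q)^det(M).
det M = 10*5 - 9*9 = -31 = 2 (mod 11); 2^{-1} = 6 (mod 11).
Run Miller on y^2=x^3+119093651326*x+16046474098819 over F_{19988240022893}: ladder 1011 (4 bits); e = f_P(D_Q)/f_Q(D_P).
e_{11}(P',Q') = 17211285915909 + 2777955214964*t.
(17211285915909 + 2777955214964*t)^{6} mod (19988240022893,f) = 4137069964419 + 13251531047300*t.

4137069964419 + 13251531047300*t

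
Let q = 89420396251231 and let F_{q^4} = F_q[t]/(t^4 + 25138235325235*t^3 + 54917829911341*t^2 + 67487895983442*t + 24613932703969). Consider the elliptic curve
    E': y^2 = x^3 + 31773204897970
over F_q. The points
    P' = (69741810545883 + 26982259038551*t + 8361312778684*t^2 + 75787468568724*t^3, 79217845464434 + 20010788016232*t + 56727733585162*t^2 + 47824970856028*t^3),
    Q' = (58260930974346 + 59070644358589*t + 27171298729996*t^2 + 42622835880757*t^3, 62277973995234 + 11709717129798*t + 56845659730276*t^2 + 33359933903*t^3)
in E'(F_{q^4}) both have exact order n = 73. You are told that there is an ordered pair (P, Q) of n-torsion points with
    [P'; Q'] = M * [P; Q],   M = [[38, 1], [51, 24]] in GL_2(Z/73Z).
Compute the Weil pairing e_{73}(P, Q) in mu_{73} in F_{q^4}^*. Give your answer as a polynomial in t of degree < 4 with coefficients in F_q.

e_{73} is bilinear + alternating on E[73], so e_{73}(38*P + 1*Q, 51*P + 24*Q) = e_{73}(P,Q)^(38*24-1*51).
38*24 - 1*51 = 861; reduced mod 73: det = 58, inverse 34.
n = 73 = (1001001)_2 (7 bits, wt 3); accumulate f_{73,P'}(Q'+S)/f_{73,P'}(S) along the 6-step ladder.
f_P(D_Q)/f_Q(D_P) = 6732608301940 + 45555227442694*t + 69271964841686*t^2 + 52890620725133*t^3.
Thus e_{73}(P,Q) = 75680623129617 + 54307665222219*t + 11525966622348*t^2 + 13396834548241*t^3.

75680623129617 + 54307665222219*t + 11525966622348*t^2 + 13396834548241*t^3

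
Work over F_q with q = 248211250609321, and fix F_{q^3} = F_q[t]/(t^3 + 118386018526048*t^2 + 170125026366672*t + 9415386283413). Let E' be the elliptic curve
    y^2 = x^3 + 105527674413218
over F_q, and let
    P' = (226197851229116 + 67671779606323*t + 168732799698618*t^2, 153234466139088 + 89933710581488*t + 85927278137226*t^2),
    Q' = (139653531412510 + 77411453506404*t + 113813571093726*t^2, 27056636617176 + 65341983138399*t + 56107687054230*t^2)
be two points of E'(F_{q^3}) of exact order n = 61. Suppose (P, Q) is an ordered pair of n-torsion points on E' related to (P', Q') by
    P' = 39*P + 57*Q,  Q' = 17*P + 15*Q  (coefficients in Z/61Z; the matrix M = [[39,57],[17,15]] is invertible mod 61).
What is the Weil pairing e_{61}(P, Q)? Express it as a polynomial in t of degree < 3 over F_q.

29494655167818 + 96501386097259*t + 9428113250440*t^2

Alternating bilinearity on E[61] (values in mu_{61} in F_{248211250609321^3}) gives e(P',Q') = e(P,Q)^det(M).
39*15 - 57*17 = -384; reduced mod 61: det = 43, inverse 44.
Build f_{61,P'} and f_{61,Q'} via the 6-bit ladder of 61=111101_2; evaluate at shifted divisors; quotient in F_{248211250609321^3}.
f_P(D_Q)/f_Q(D_P) = 53633659182733 + 223486925116438*t + 159826942242822*t^2.
Finally e_{61}(P,Q) = 29494655167818 + 96501386097259*t + 9428113250440*t^2.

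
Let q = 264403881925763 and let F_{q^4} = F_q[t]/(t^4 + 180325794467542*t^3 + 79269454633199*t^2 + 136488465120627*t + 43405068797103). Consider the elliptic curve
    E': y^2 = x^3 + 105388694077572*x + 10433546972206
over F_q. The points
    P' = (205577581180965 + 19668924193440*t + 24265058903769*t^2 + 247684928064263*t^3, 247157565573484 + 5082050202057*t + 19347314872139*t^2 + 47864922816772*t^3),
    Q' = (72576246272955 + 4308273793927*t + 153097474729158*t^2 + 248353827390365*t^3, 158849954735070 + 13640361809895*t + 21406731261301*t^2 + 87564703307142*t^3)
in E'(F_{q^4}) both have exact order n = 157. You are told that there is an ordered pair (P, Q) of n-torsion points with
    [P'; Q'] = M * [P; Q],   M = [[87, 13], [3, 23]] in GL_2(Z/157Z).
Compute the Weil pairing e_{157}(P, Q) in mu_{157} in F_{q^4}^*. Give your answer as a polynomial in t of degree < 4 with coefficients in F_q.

108167377407029 + 104315662711450*t + 72726635638588*t^2 + 177015903175132*t^3

Alternating bilinearity on E[157] (values in mu_{157} in F_{264403881925763^4}) gives e(P',Q') = e(P,Q)^det(M).
Inverting 78 mod 157: 155. Thus e_{157}(P,Q) = e(P',Q')^{155}.
Double-and-add over 10011101: 8-1 doublings, 5-1 additions; each step l_{T,T}/v_{2T} or l_{T,P'}/v at Q'+S for random S.
e_{157}(P',Q') = 49466766039976 + 257677721689667*t + 157623467805420*t^2 + 87573742875193*t^3.
Finally e_{157}(P,Q) = 108167377407029 + 104315662711450*t + 72726635638588*t^2 + 177015903175132*t^3.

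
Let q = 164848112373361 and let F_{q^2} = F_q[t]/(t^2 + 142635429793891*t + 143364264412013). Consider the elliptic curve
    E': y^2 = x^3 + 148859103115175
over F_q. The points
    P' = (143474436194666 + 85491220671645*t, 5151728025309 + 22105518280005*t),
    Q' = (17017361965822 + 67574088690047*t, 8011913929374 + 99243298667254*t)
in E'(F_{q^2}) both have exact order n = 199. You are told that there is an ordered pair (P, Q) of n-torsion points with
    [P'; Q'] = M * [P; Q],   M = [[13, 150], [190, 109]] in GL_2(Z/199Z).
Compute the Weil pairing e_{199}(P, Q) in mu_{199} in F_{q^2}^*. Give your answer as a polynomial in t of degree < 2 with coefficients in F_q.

Since e_{199}(P,P)=e_{199}(Q,Q)=1 and e_{199}(Q,P)=e_{199}(P,Q)^{-1}, expanding e_{199}(13*P + 150*Q,190*P + 109*Q) leaves e(P,Q)^det(M).
Inverting 180 mod 199: 178. Thus e_{199}(P,Q) = e(P',Q')^{178}.
n = 199 = (11000111)_2 (8 bits, wt 5); accumulate f_{199,P'}(Q'+S)/f_{199,P'}(S) along the 7-step ladder.
Miller gives e_{199}(P',Q') = 40121536558154 + 144991616775736*t in F_{164848112373361^2}.
Thus e_{199}(P,Q) = 53127374922074 + 120319623149286*t.

53127374922074 + 120319623149286*t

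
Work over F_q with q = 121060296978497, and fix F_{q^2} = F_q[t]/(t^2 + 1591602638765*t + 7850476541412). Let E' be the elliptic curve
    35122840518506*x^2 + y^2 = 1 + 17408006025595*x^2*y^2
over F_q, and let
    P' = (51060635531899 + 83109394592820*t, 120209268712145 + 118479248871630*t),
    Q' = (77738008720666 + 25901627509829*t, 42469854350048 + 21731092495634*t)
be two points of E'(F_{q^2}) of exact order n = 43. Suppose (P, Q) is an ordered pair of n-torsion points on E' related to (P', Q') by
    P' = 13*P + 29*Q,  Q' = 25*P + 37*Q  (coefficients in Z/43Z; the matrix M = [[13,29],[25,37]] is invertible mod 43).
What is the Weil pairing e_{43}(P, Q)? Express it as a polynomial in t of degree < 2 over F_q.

105076312830777 + 106381949865153*t

The 43-Weil pairing on E[43] over F_{121060296978497} is alternating-bilinear: e_{43}(P',Q') = e_{43}(P,Q)^det(M).
det(M) mod 43 = 14; its inverse in (Z/43)^* is 40 (check: 14*40 mod 43 = 1).
Map (x,y)_Ed via u=(1+y)/(1-y), v=(1+y)/((1-y)x) to Montgomery A=49391181427446,B=104374354675488; then to (a',b')=(5623633475455,36982160465483).
Run Miller on y^2=x^3+5623633475455*x+36982160465483 over F_{121060296978497}: ladder 101011 (6 bits); e = f_P(D_Q)/f_Q(D_P).
The quotient is 82498106038456 + 54703347772832*t.
e_{43}(P,Q) = (82498106038456 + 54703347772832*t)^{40} = 105076312830777 + 106381949865153*t.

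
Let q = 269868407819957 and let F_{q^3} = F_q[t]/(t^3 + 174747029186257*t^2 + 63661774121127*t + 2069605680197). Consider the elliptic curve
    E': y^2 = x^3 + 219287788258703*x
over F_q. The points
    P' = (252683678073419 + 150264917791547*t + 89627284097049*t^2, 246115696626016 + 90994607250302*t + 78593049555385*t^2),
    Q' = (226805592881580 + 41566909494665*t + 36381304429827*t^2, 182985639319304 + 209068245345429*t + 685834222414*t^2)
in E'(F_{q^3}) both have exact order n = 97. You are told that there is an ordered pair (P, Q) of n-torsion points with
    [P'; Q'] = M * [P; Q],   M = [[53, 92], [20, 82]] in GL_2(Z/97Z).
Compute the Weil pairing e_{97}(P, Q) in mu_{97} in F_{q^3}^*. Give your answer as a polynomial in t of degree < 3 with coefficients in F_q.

Under M = [[53,92],[20,82]] in GL_2(Z/97), e_{97}(P',Q') = e_{97}(P,Q)^(53*82-92*20 mod 97).
So e_{97}(P,Q) = e_{97}(P',Q')^{6}, since 81*6 = 1 mod 97.
Miller loop for e_{97} over F_{269868407819957^3}: bits of 97 = 1100001; 6 double steps + 2 add steps, l/v at each.
f_P(D_Q)/f_Q(D_P) = 48717844480988 + 243679584208959*t + 33165045967814*t^2.
e_{97}(P,Q) = (48717844480988 + 243679584208959*t + 33165045967814*t^2)^{6} = 225503446663778 + 114213893374699*t + 135266251872841*t^2.

225503446663778 + 114213893374699*t + 135266251872841*t^2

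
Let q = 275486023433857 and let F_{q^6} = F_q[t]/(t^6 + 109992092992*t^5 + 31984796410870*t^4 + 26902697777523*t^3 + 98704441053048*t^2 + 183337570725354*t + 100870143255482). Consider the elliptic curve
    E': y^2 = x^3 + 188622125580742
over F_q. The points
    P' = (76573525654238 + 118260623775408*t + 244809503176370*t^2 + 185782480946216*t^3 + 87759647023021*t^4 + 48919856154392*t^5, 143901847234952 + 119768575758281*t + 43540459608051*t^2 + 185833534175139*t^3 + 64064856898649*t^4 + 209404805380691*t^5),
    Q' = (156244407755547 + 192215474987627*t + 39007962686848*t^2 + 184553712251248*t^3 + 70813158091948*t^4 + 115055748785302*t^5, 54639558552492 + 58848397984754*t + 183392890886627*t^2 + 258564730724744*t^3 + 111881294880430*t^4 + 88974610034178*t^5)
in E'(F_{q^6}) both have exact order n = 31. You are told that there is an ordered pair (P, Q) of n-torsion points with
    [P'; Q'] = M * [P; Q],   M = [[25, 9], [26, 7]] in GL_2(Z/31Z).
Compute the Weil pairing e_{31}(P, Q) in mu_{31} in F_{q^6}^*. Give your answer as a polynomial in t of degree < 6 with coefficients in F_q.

Under M = [[25,9],[26,7]] in GL_2(Z/31), e_{31}(P',Q') = e_{31}(P,Q)^(25*7-9*26 mod 31).
Inverting 3 mod 31: 21. Thus e_{31}(P,Q) = e(P',Q')^{21}.
5-bit Miller (11111) on E'/F_{275486023433857} with a'=0, b'=188622125580742: accumulate tangent/chord ratios at Q'+S and P'+S'.
e_{31}(P',Q') = 99430315796639 + 64437826764535*t + 195998795560217*t^2 + 71169151355492*t^3 + 222889305946925*t^4 + 212038268870386*t^5.
(99430315796639 + 64437826764535*t + 195998795560217*t^2 + 71169151355492*t^3 + 222889305946925*t^4 + 212038268870386*t^5)^{21} mod (275486023433857,f) = 98279000170924 + 56914032040759*t + 189595166263288*t^2 + 6064205229752*t^3 + 188609883382811*t^4 + 178675939587824*t^5.

98279000170924 + 56914032040759*t + 189595166263288*t^2 + 6064205229752*t^3 + 188609883382811*t^4 + 178675939587824*t^5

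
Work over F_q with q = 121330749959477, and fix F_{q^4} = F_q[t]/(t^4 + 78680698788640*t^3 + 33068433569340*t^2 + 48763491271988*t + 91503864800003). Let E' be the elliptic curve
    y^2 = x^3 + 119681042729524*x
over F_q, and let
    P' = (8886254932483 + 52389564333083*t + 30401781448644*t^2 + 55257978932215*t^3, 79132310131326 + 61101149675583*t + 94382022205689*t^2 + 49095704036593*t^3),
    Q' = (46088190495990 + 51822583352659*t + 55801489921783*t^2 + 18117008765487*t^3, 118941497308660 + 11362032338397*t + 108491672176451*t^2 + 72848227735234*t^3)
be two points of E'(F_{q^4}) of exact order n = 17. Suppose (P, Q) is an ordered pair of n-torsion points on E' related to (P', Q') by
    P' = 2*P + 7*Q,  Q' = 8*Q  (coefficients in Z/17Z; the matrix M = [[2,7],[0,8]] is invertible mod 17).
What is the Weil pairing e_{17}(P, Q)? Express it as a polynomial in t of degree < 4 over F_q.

e_{17}(aP+bQ,cP+dQ) = e_{17}(P,Q)^(ad-bc); with (a,b,c,d)=(2,7,0,8) this gives the det-17 law.
det M = 2*8 - 7*0 = 16 = 16 (mod 17); 16^{-1} = 16 (mod 17).
Miller loop for e_{17} over F_{121330749959477^4}: bits of 17 = 10001; 4 double steps + 1 add steps, l/v at each.
The quotient is 69212928907534 + 83326043803215*t + 84468633711154*t^2 + 5991477986279*t^3.
Thus e_{17}(P,Q) = 66276517824359 + 118270569419099*t + 26093484476519*t^2 + 67983054301469*t^3.

66276517824359 + 118270569419099*t + 26093484476519*t^2 + 67983054301469*t^3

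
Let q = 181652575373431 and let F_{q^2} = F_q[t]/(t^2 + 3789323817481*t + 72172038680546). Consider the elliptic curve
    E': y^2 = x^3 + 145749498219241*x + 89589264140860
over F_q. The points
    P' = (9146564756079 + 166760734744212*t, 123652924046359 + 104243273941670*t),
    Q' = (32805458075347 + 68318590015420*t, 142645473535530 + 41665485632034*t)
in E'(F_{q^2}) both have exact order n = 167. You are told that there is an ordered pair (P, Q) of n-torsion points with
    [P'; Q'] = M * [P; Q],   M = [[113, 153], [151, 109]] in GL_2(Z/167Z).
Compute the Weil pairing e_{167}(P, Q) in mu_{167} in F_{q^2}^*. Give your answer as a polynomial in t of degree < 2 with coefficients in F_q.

e_{167}(aP+bQ,cP+dQ) = e_{167}(P,Q)^(ad-bc); with (a,b,c,d)=(113,153,151,109) this gives the det-167 law.
So e_{167}(P,Q) = e_{167}(P',Q')^{46}, since 69*46 = 1 mod 167.
Double-and-add over 10100111: 8-1 doublings, 5-1 additions; each step l_{T,T}/v_{2T} or l_{T,P'}/v at Q'+S for random S.
So e_{167}(P',Q') = 68202268757424 + 80103425307600*t.
e_{167}(P,Q) = (68202268757424 + 80103425307600*t)^{46} = 38578592089782 + 30292412524736*t.

38578592089782 + 30292412524736*t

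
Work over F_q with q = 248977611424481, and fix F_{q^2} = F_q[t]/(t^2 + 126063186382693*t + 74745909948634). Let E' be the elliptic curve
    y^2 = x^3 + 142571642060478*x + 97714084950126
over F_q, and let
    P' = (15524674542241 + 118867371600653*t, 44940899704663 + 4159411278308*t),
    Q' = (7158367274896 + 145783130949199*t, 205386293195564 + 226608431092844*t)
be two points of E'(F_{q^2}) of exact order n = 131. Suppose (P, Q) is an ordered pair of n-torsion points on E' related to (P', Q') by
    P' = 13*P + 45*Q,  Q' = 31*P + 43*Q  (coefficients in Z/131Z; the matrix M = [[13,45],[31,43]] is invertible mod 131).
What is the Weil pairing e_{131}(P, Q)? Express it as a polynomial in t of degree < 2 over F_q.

206343910424913 + 177107934761978*t

Under M = [[13,45],[31,43]] in GL_2(Z/131), e_{131}(P',Q') = e_{131}(P,Q)^(13*43-45*31 mod 131).
So e_{131}(P,Q) = e_{131}(P',Q')^{55}, since 81*55 = 1 mod 131.
Run Miller on y^2=x^3+142571642060478*x+97714084950126 over F_{248977611424481}: ladder 10000011 (8 bits); e = f_P(D_Q)/f_Q(D_P).
Miller gives e_{131}(P',Q') = 120761111993378 + 97150364124742*t in F_{248977611424481^2}.
Thus e_{131}(P,Q) = 206343910424913 + 177107934761978*t.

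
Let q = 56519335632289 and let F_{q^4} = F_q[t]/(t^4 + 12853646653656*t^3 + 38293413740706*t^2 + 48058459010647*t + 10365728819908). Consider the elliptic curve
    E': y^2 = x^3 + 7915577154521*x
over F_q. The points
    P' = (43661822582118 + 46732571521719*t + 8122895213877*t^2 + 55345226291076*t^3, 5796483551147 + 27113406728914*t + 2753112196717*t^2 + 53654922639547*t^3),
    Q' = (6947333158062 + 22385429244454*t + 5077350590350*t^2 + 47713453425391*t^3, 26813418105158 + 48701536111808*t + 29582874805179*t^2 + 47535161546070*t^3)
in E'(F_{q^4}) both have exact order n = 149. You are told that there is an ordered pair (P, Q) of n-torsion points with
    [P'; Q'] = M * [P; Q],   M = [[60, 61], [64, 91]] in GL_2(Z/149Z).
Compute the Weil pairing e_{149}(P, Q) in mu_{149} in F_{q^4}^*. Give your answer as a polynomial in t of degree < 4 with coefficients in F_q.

Since e_{149}(P,P)=e_{149}(Q,Q)=1 and e_{149}(Q,P)=e_{149}(P,Q)^{-1}, expanding e_{149}(60*P + 61*Q,64*P + 91*Q) leaves e(P,Q)^det(M).
det M = 60*91 - 61*64 = 1556 = 66 (mod 149); 66^{-1} = 70 (mod 149).
Double-and-add over 10010101: 8-1 doublings, 4-1 additions; each step l_{T,T}/v_{2T} or l_{T,P'}/v at Q'+S for random S.
The quotient is 6557351078797 + 38231051872694*t + 46761264381814*t^2 + 17441139320258*t^3.
Hence e(P,Q) = 29937725646839 + 23520633549321*t + 10262927780244*t^2 + 44922849278395*t^3 in F_{56519335632289^4}^*.

29937725646839 + 23520633549321*t + 10262927780244*t^2 + 44922849278395*t^3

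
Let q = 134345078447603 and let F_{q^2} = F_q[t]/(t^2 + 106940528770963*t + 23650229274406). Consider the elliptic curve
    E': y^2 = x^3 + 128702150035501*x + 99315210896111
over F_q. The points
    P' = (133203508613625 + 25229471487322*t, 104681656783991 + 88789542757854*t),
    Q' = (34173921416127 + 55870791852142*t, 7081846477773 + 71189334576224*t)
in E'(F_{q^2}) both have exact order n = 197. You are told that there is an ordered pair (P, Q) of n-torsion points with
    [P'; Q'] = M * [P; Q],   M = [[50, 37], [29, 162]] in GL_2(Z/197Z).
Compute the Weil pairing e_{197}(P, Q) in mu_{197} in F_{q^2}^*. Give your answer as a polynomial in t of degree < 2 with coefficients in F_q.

47715725193556 + 7670871979602*t

Alternating bilinearity on E[197] (values in mu_{197} in F_{134345078447603^2}) gives e(P',Q') = e(P,Q)^det(M).
So e_{197}(P,Q) = e_{197}(P',Q')^{100}, since 132*100 = 1 mod 197.
Double-and-add over 11000101: 8-1 doublings, 4-1 additions; each step l_{T,T}/v_{2T} or l_{T,P'}/v at Q'+S for random S.
e_{197}(P',Q') = 6950535975648 + 15100760473116*t.
Hence e(P,Q) = 47715725193556 + 7670871979602*t in F_{134345078447603^2}^*.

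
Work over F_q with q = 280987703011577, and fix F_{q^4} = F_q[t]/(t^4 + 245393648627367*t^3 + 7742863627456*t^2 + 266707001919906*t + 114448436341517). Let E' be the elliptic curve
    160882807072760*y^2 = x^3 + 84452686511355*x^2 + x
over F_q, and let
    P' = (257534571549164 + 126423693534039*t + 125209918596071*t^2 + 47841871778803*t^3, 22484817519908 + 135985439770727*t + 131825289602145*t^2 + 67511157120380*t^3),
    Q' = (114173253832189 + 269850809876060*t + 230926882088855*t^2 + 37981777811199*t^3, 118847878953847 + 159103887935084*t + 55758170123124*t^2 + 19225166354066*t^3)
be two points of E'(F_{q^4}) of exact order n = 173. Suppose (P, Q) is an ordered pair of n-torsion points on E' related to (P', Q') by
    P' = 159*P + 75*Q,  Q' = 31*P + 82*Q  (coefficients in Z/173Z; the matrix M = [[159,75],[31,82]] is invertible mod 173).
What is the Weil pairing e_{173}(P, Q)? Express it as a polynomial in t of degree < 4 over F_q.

269395640635899 + 237204337361359*t + 10643089844914*t^2 + 37487599619022*t^3

Alternating bilinearity on E[173] (values in mu_{173} in F_{280987703011577^4}) gives e(P',Q') = e(P,Q)^det(M).
So e_{173}(P,Q) = e_{173}(P',Q')^{133}, since 160*133 = 1 mod 173.
Set x_W=129694905553161*u+21047629723276, y_W=129694905553161*v; then E': y_W^2=x_W^3+132755816721463*x_W+260714116260228.
Miller loop for e_{173} over F_{280987703011577^4}: bits of 173 = 10101101; 7 double steps + 4 add steps, l/v at each.
f_P(D_Q)/f_Q(D_P) = 78883491251475 + 203112337395576*t + 129181012889770*t^2 + 64137232133722*t^3.
Raise to 133: e(P,Q) = 269395640635899 + 237204337361359*t + 10643089844914*t^2 + 37487599619022*t^3 in mu_{173}.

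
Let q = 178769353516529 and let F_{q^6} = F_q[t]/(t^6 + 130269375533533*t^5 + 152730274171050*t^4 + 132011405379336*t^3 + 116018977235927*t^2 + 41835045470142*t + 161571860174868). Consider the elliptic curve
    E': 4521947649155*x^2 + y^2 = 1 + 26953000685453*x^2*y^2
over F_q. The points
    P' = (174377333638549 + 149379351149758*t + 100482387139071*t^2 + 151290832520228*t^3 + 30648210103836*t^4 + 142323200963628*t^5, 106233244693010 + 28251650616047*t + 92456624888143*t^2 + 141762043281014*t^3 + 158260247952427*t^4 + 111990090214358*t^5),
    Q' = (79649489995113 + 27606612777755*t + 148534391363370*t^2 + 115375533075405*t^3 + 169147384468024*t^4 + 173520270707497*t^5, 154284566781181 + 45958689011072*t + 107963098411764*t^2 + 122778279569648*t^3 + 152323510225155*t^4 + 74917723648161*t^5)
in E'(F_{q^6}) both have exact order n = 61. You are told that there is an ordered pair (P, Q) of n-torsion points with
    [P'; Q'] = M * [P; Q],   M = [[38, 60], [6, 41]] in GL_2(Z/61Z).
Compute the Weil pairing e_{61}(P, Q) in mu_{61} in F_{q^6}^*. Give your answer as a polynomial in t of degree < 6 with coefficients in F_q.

177690562420273 + 22033121807396*t + 167039194742267*t^2 + 78531820393829*t^3 + 108690495703689*t^4 + 52606487811295*t^5

e_{61}(aP+bQ,cP+dQ) = e_{61}(P,Q)^(ad-bc); with (a,b,c,d)=(38,60,6,41) this gives the det-61 law.
det(M) mod 61 = 39; its inverse in (Z/61)^* is 36 (check: 39*36 mod 61 = 1).
Map (x,y)_Ed via u=(1+y)/(1-y), v=(1+y)/((1-y)x) to Montgomery A=41336131456318,B=45480776144808; then to (a',b')=(15202493874184,90559591127432).
n = 61 = (111101)_2 (6 bits, wt 5); accumulate f_{61,P'}(Q'+S)/f_{61,P'}(S) along the 5-step ladder.
e_{61}(P',Q') = 16361507380687 + 48190698943024*t + 41064416851554*t^2 + 84946543990943*t^3 + 148473534955427*t^4 + 67760158550434*t^5.
Finally e_{61}(P,Q) = 177690562420273 + 22033121807396*t + 167039194742267*t^2 + 78531820393829*t^3 + 108690495703689*t^4 + 52606487811295*t^5.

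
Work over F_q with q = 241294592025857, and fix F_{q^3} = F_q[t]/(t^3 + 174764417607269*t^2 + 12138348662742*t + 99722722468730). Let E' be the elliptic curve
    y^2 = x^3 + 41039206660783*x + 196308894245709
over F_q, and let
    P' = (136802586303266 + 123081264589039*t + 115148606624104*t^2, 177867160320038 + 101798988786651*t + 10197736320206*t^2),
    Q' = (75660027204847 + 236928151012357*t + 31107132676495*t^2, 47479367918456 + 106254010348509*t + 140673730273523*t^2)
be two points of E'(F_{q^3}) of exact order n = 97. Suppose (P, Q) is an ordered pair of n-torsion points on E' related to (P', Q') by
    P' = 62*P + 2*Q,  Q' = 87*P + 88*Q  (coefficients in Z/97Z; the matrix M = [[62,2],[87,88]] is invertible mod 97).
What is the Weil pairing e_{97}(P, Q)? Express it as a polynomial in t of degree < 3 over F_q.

18089832210371 + 237959434161168*t + 143227265866724*t^2

e_{97}(aP+bQ,cP+dQ) = e_{97}(P,Q)^(ad-bc); with (a,b,c,d)=(62,2,87,88) this gives the det-97 law.
62*88 - 2*87 = 5282; reduced mod 97: det = 44, inverse 86.
7-bit Miller (1100001) on E'/F_{241294592025857} with a'=41039206660783, b'=196308894245709: accumulate tangent/chord ratios at Q'+S and P'+S'.
Miller gives e_{97}(P',Q') = 150923189256278 + 122355425842147*t + 19471597807719*t^2 in F_{241294592025857^3}.
(150923189256278 + 122355425842147*t + 19471597807719*t^2)^{86} mod (241294592025857,f) = 18089832210371 + 237959434161168*t + 143227265866724*t^2.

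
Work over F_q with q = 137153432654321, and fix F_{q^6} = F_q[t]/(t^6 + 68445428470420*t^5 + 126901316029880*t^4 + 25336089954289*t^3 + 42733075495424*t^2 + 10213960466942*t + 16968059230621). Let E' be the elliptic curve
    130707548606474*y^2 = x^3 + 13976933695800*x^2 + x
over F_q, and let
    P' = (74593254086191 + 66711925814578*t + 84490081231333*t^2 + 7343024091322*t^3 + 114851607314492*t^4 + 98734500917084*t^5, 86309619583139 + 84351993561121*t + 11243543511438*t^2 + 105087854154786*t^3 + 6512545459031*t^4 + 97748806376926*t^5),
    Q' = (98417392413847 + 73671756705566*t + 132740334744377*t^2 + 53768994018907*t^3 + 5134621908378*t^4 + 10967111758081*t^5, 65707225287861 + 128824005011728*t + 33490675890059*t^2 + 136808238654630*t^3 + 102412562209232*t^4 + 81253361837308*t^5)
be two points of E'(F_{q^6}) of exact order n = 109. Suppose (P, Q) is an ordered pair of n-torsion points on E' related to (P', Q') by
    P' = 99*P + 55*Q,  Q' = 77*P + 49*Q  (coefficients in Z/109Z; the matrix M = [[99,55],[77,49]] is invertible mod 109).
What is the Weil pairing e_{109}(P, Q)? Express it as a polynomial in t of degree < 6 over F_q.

e_{109} is bilinear + alternating on E[109], so e_{109}(99*P + 55*Q, 77*P + 49*Q) = e_{109}(P,Q)^(99*49-55*77).
Hence e(P,Q) = e(P',Q')^{43} where 43 = 71^{-1} mod 109.
Set x_W=39403576426382*u+107154089892279, y_W=39403576426382*v; then E': y_W^2=x_W^3+132939220366384*x_W.
Double-and-add over 1101101: 7-1 doublings, 5-1 additions; each step l_{T,T}/v_{2T} or l_{T,P'}/v at Q'+S for random S.
e_{109}(P',Q') = 35803659310620 + 28261234744811*t + 104666037389621*t^2 + 99252772798170*t^3 + 64578082013193*t^4 + 90243044502365*t^5.
Thus e_{109}(P,Q) = 54987498436034 + 6414946682016*t + 104583376631825*t^2 + 82531488839418*t^3 + 69146102700487*t^4 + 107899221049592*t^5.

54987498436034 + 6414946682016*t + 104583376631825*t^2 + 82531488839418*t^3 + 69146102700487*t^4 + 107899221049592*t^5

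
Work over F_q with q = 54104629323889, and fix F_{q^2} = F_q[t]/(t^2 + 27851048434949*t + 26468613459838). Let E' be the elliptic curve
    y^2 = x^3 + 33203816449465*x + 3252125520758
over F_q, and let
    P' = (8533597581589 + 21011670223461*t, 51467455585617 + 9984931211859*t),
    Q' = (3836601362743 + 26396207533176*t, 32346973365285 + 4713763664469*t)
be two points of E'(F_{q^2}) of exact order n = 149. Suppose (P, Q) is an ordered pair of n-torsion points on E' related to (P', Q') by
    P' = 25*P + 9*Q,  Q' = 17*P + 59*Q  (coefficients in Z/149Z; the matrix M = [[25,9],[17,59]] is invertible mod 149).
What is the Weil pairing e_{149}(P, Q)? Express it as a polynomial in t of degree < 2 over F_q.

The 149-Weil pairing on E[149] over F_{54104629323889} is alternating-bilinear: e_{149}(P',Q') = e_{149}(P,Q)^det(M).
Inverting 130 mod 149: 47. Thus e_{149}(P,Q) = e(P',Q')^{47}.
Run Miller on y^2=x^3+33203816449465*x+3252125520758 over F_{54104629323889}: ladder 10010101 (8 bits); e = f_P(D_Q)/f_Q(D_P).
f_P(D_Q)/f_Q(D_P) = 17155695574314 + 41471643836595*t.
Thus e_{149}(P,Q) = 45254746127819 + 19868494492204*t.

45254746127819 + 19868494492204*t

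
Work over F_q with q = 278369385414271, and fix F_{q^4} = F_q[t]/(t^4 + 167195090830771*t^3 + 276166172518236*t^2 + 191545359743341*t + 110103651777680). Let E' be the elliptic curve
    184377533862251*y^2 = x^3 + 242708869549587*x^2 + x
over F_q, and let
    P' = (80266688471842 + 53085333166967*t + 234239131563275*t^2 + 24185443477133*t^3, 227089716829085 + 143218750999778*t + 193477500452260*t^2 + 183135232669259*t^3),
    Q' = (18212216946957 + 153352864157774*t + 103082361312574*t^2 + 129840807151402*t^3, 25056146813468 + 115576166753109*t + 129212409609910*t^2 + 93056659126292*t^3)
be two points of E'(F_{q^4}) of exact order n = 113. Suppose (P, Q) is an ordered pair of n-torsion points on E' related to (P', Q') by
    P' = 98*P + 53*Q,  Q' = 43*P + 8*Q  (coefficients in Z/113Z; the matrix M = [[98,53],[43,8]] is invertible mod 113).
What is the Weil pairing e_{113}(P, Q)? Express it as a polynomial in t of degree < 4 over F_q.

240942688639016 + 49315378823418*t + 156706837722522*t^2 + 225148290818358*t^3

Under M = [[98,53],[43,8]] in GL_2(Z/113), e_{113}(P',Q') = e_{113}(P,Q)^(98*8-53*43 mod 113).
So e_{113}(P,Q) = e_{113}(P',Q')^{13}, since 87*13 = 1 mod 113.
Set x_W=114347426835933*u+100817456496274, y_W=114347426835933*v; then E': y_W^2=x_W^3+147504492405762*x_W+86835002435013.
Build f_{113,P'} and f_{113,Q'} via the 7-bit ladder of 113=1110001_2; evaluate at shifted divisors; quotient in F_{278369385414271^4}.
Miller gives e_{113}(P',Q') = 146182967163188 + 148903471256202*t + 221551614150847*t^2 + 69680577644237*t^3 in F_{278369385414271^4}.
(146182967163188 + 148903471256202*t + 221551614150847*t^2 + 69680577644237*t^3)^{13} mod (278369385414271,f) = 240942688639016 + 49315378823418*t + 156706837722522*t^2 + 225148290818358*t^3.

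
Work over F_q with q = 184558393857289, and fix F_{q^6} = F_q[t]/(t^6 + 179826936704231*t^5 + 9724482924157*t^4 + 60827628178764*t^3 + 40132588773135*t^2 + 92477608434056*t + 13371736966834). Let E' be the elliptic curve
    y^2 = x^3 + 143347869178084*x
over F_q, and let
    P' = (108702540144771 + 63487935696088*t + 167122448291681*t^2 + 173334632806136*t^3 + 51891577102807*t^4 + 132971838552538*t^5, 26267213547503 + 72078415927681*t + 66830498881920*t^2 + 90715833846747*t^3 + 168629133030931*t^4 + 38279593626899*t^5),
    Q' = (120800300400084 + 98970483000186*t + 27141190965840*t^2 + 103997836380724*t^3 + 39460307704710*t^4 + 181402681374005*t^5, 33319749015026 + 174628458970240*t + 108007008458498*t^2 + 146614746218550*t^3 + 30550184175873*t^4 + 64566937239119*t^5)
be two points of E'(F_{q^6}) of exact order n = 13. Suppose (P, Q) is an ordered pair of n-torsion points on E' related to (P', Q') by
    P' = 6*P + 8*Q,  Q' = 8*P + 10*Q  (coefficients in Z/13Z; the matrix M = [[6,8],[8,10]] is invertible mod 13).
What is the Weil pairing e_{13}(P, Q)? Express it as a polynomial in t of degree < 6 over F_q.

The 13-Weil pairing on E[13] over F_{184558393857289} is alternating-bilinear: e_{13}(P',Q') = e_{13}(P,Q)^det(M).
det(M) mod 13 = 9; its inverse in (Z/13)^* is 3 (check: 9*3 mod 13 = 1).
n = 13 = (1101)_2 (4 bits, wt 3); accumulate f_{13,P'}(Q'+S)/f_{13,P'}(S) along the 3-step ladder.
The quotient is 164775043036678 + 164678700169755*t + 152637322161303*t^2 + 143604001380931*t^3 + 141932944398179*t^4 + 122445176758193*t^5.
Thus e_{13}(P,Q) = 41386082772423 + 50453552779517*t + 70811186903008*t^2 + 73647422868880*t^3 + 53146541020881*t^4 + 11595646480846*t^5.

41386082772423 + 50453552779517*t + 70811186903008*t^2 + 73647422868880*t^3 + 53146541020881*t^4 + 11595646480846*t^5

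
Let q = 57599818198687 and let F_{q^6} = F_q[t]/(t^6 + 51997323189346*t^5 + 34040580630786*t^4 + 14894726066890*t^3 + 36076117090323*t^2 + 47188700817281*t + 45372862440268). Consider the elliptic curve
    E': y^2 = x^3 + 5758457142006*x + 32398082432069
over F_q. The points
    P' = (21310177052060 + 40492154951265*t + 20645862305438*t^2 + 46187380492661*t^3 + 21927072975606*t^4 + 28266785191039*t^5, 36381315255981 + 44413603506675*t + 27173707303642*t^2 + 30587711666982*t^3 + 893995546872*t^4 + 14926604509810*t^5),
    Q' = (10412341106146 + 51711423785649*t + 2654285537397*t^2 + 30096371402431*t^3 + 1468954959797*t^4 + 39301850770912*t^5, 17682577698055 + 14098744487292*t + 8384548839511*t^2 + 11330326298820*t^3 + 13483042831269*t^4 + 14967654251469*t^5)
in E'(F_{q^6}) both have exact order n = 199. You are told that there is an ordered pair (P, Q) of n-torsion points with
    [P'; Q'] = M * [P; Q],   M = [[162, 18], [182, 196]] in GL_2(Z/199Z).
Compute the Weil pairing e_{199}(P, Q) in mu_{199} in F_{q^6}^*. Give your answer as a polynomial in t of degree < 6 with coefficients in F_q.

20228801321304 + 35449376072198*t + 51810011860292*t^2 + 49630316560733*t^3 + 24919500310123*t^4 + 8330973647165*t^5

The 199-Weil pairing on E[199] over F_{57599818198687} is alternating-bilinear: e_{199}(P',Q') = e_{199}(P,Q)^det(M).
det M = 162*196 - 18*182 = 28476 = 19 (mod 199); 19^{-1} = 21 (mod 199).
Build f_{199,P'} and f_{199,Q'} via the 8-bit ladder of 199=11000111_2; evaluate at shifted divisors; quotient in F_{57599818198687^6}.
f_P(D_Q)/f_Q(D_P) = 38489718330689 + 55836496049604*t + 9871082114422*t^2 + 30197977509332*t^3 + 236696602865*t^4 + 41913041265099*t^5.
(38489718330689 + 55836496049604*t + 9871082114422*t^2 + 30197977509332*t^3 + 236696602865*t^4 + 41913041265099*t^5)^{21} mod (57599818198687,f) = 20228801321304 + 35449376072198*t + 51810011860292*t^2 + 49630316560733*t^3 + 24919500310123*t^4 + 8330973647165*t^5.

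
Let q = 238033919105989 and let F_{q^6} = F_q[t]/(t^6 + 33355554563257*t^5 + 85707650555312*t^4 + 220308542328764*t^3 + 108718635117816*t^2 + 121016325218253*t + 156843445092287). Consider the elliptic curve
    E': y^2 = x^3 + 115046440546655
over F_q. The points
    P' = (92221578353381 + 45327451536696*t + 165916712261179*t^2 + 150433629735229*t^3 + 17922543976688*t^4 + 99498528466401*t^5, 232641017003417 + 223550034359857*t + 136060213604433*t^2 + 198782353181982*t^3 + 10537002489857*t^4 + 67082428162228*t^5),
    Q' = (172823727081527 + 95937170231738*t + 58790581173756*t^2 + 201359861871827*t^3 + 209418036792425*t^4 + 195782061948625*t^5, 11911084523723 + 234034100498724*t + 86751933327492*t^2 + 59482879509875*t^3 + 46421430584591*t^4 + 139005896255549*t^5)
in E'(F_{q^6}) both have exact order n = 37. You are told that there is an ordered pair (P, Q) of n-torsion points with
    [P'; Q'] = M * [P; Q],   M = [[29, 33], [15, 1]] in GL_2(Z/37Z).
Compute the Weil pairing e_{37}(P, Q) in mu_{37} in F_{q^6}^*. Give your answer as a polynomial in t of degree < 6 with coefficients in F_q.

Under M = [[29,33],[15,1]] in GL_2(Z/37), e_{37}(P',Q') = e_{37}(P,Q)^(29*1-33*15 mod 37).
29*1 - 33*15 = -466; reduced mod 37: det = 15, inverse 5.
n = 37 = (100101)_2 (6 bits, wt 3); accumulate f_{37,P'}(Q'+S)/f_{37,P'}(S) along the 5-step ladder.
Miller gives e_{37}(P',Q') = 150032755433378 + 146256419998166*t + 92535987452086*t^2 + 32427027957574*t^3 + 56776452817995*t^4 + 55321266124863*t^5 in F_{238033919105989^6}.
(150032755433378 + 146256419998166*t + 92535987452086*t^2 + 32427027957574*t^3 + 56776452817995*t^4 + 55321266124863*t^5)^{5} mod (238033919105989,f) = 162984778204513 + 170461396669782*t + 77976714778587*t^2 + 41180739296945*t^3 + 92986278804792*t^4 + 114558935420571*t^5.

162984778204513 + 170461396669782*t + 77976714778587*t^2 + 41180739296945*t^3 + 92986278804792*t^4 + 114558935420571*t^5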